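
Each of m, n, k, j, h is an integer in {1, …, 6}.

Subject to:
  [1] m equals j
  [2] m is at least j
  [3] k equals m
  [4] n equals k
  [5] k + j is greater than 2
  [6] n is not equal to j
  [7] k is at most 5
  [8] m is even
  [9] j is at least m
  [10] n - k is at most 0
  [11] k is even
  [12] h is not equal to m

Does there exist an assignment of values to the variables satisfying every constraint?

From constraints 1, 3, and 4, n = k = m = j, so n = j. But constraint 6 says n ≠ j. Contradiction.

Unsatisfiable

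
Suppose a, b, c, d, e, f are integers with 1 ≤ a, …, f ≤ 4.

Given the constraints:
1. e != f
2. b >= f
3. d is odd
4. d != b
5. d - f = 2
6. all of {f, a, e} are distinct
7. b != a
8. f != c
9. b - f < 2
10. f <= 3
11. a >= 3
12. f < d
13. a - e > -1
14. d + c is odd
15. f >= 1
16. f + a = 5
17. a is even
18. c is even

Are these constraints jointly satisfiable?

One satisfying assignment is a = 4, b = 2, c = 2, d = 3, e = 2, f = 1.
For the less obvious constraints — constraint 5: d - f = 2; constraint 9: b - f = 1 — and the others hold by inspection.

Satisfiable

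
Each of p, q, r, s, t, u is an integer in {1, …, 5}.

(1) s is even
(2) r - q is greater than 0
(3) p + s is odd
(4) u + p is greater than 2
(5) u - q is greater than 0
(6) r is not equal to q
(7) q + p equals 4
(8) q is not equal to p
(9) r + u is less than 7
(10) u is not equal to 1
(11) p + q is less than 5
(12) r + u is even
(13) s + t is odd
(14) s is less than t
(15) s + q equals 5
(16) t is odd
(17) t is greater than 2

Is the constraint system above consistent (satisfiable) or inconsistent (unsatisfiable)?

The assignment p = 3, q = 1, r = 4, s = 4, t = 5, u = 2 works:
  constraint 2 holds since r - q = 3.
  constraint 4 holds since u + p = 5.
The rest check out directly.

Satisfiable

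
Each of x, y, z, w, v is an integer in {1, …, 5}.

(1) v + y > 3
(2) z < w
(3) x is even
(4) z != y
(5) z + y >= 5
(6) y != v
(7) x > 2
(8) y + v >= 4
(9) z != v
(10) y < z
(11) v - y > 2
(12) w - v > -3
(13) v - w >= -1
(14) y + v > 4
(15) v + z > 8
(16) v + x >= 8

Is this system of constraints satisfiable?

Take x = 4, y = 1, z = 4, w = 5, v = 5. Then constraint 1: v + y = 6; constraint 5: z + y = 5; constraint 8: y + v = 6, and every other listed constraint is also met.

Satisfiable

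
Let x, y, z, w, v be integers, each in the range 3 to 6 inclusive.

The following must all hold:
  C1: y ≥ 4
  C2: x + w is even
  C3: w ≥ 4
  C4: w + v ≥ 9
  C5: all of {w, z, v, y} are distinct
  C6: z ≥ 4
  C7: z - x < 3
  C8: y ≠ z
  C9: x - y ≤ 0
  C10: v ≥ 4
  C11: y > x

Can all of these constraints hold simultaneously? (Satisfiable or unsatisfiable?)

Unsatisfiable

Constraints 1, 3, 6, and 10 confine each of w, z, v, y to the 3 values {4, …, 6} (the domain already gives each ≤ 6).
Constraint 5 requires all 4 of them to be distinct, but only 3 values are available — impossible by the pigeonhole principle.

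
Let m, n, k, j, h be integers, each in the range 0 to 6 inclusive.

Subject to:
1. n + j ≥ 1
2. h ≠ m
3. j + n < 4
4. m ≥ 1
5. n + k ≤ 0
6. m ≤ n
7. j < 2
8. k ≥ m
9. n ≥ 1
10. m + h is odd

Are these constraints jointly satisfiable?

From constraint 9: n ≥ 1. From constraints 4 and 8: k ≥ m ≥ 1. Hence n + k ≥ 2. But constraint 5 requires n + k ≤ 0, and 0 < 2. Contradiction.

Unsatisfiable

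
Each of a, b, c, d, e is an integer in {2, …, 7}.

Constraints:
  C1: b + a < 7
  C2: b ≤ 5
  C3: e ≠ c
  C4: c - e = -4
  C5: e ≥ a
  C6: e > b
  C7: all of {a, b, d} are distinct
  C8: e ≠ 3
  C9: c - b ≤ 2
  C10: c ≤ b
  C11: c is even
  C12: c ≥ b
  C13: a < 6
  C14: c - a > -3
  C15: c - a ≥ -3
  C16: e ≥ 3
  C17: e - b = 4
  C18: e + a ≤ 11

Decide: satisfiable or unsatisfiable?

Satisfiable

Try a = 4, b = 2, c = 2, d = 6, e = 6.
Check constraint 1: b + a = 6; constraint 4: c - e = -4; constraint 9: c - b = 0. The remaining constraints are straightforward to verify.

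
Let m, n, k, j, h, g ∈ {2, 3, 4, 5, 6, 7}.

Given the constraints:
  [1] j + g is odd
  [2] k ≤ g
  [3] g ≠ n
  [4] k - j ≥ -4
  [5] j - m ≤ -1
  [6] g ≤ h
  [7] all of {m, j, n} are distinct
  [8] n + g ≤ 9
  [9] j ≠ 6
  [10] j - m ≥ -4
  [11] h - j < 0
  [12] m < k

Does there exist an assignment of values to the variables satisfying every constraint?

Constraints 2, 5, 6, 11, and 12 give m < k, k ≤ g, g ≤ h, h < j, j < m. Chaining: m < k ≤ g ≤ h < j < m, which forces m < m — impossible.

Unsatisfiable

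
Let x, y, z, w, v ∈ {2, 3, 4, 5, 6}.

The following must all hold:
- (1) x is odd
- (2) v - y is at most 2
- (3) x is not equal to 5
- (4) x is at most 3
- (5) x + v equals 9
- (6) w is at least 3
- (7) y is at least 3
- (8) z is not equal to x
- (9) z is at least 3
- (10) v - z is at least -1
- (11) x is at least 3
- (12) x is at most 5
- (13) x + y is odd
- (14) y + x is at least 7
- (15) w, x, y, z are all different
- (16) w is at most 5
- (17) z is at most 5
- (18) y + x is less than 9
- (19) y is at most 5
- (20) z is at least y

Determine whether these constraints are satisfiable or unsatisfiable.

Constraints 6, 7, 9, 11, 12, 16, 17, and 19 confine each of w, x, y, z to the 3 values {3, …, 5}.
Constraint 15 requires all 4 of them to be distinct, but only 3 values are available — impossible by the pigeonhole principle.

Unsatisfiable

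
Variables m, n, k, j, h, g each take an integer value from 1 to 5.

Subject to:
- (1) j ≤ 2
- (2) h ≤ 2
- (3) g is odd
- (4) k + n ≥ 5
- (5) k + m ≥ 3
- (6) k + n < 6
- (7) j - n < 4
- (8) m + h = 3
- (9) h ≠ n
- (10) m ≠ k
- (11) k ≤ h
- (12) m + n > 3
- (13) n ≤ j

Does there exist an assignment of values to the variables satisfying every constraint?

From constraints 2 and 11: k ≤ h ≤ 2. From constraints 1 and 13: n ≤ j ≤ 2. Hence k + n ≤ 4. But constraint 4 requires k + n ≥ 5, and 5 > 4. Contradiction.

Unsatisfiable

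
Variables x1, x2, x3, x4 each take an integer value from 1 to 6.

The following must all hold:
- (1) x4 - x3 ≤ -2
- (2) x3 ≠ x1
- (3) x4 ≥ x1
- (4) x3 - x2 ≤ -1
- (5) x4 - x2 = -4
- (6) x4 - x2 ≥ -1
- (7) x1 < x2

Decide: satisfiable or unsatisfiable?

Constraints 1, 4, and 6 give x2 − x3 ≥ 1, x3 − x4 ≥ 2, x4 − x2 ≥ -1.
Adding all 3 inequalities: the left sides telescope to 0, and the right sides sum to 1 + 2 + (-1) = 2. So 0 ≥ 2, which is false.

Unsatisfiable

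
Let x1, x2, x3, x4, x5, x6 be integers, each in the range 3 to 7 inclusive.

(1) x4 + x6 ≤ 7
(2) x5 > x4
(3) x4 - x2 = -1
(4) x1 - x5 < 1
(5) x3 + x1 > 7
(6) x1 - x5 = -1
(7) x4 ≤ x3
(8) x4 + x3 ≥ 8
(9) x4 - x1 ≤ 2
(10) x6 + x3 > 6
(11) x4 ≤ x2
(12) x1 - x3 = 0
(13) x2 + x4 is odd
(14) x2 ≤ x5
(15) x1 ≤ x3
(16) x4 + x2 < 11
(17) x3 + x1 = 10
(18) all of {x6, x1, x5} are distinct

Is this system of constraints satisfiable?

Setting (x1, x2, x3, x4, x5, x6) = (5, 5, 5, 4, 6, 3) satisfies everything: constraint 1: x4 + x6 = 7; constraint 3: x4 - x2 = -1, and the others follow.

Satisfiable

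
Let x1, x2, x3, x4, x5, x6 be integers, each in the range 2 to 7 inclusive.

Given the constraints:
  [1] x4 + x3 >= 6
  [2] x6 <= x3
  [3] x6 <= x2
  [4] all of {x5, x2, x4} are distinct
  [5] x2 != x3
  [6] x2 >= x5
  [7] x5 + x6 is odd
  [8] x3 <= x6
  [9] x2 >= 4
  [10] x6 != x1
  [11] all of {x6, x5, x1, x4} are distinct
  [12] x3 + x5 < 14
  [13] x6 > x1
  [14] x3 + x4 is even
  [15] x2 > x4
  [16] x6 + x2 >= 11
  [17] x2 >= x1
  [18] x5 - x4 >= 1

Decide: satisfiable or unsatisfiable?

Satisfiable

Take x1 = 3, x2 = 7, x3 = 6, x4 = 2, x5 = 5, x6 = 6. Then constraint 1: x4 + x3 = 8; constraint 12: x3 + x5 = 11; constraint 16: x6 + x2 = 13, and every other listed constraint is also met.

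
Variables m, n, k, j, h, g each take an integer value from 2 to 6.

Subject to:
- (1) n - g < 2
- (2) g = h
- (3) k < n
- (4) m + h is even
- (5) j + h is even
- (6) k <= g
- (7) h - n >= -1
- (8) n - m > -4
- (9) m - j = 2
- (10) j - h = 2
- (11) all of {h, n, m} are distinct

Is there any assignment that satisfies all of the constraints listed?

Satisfiable

One satisfying assignment is m = 6, n = 3, k = 2, j = 4, h = 2, g = 2.
For the less obvious constraints — constraint 1: n - g = 1; constraint 7: h - n = -1; constraint 8: n - m = -3 — and the others hold by inspection.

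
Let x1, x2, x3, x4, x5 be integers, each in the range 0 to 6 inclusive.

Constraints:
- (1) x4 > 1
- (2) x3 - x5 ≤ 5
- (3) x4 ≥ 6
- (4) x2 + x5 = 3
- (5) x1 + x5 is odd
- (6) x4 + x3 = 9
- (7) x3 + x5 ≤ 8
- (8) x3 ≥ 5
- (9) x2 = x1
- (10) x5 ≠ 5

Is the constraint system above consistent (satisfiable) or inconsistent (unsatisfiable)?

Unsatisfiable

From constraint 3: x4 ≥ 6. From constraint 8: x3 ≥ 5. Hence x4 + x3 ≥ 11. But constraint 6 requires x4 + x3 = 9, and 9 < 11. Contradiction.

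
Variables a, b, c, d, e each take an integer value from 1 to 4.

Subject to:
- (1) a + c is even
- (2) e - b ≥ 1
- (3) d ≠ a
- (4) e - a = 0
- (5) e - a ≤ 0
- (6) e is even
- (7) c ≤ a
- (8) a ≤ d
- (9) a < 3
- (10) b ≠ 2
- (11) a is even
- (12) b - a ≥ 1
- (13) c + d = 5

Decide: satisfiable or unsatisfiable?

Unsatisfiable

Constraints 2, 5, and 12 give a − e ≥ 0, e − b ≥ 1, b − a ≥ 1.
Adding all 3 inequalities: the left sides telescope to 0, and the right sides sum to 0 + 1 + 1 = 2. So 0 ≥ 2, which is false.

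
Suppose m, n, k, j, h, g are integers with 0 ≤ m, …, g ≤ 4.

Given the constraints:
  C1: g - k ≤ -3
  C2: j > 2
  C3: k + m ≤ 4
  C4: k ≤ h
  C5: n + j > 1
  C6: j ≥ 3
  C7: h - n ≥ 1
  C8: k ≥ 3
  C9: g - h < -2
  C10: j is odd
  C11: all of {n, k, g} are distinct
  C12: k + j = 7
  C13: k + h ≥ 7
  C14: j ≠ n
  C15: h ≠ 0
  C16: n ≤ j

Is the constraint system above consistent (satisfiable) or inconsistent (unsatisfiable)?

Satisfiable

Take m = 0, n = 0, k = 4, j = 3, h = 4, g = 1. Then constraint 1: g - k = -3; constraint 3: k + m = 4, and every other listed constraint is also met.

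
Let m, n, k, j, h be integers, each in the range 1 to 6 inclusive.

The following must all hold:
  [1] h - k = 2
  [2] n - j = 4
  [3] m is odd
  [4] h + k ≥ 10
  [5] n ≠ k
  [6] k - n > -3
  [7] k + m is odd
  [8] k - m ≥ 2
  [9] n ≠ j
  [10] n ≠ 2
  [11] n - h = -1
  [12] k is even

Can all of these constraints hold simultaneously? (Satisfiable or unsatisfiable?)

One satisfying assignment is m = 1, n = 5, k = 4, j = 1, h = 6.
For the less obvious constraints — constraint 1: h - k = 2; constraint 2: n - j = 4 — and the others hold by inspection.

Satisfiable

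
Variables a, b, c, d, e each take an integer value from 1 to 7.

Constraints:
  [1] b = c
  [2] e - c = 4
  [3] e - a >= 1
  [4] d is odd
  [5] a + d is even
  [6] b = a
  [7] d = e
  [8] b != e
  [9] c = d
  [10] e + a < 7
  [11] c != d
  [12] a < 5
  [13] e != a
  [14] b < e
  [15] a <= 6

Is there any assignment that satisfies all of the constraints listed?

Unsatisfiable

From constraints 1, 7, and 9, b = c = d = e, so b = e. But constraint 8 says b ≠ e. Contradiction.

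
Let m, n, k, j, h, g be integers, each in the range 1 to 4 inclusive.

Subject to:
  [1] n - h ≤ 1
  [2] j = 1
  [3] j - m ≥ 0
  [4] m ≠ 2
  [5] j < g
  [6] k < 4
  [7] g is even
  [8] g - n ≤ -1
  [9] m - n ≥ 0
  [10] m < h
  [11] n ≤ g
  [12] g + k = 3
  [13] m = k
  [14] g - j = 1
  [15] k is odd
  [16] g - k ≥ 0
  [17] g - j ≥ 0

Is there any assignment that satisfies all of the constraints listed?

Constraints 3, 8, 9, and 17 give n − g ≥ 1, g − j ≥ 0, j − m ≥ 0, m − n ≥ 0.
Adding all 4 inequalities: the left sides telescope to 0, and the right sides sum to 1 + 0 + 0 + 0 = 1. So 0 ≥ 1, which is false.

Unsatisfiable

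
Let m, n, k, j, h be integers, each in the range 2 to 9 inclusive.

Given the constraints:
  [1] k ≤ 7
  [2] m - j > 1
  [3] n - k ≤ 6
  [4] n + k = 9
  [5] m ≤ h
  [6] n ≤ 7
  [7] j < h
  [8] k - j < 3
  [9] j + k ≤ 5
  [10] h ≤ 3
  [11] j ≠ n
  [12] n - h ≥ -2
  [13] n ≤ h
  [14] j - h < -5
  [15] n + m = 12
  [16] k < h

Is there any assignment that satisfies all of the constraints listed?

From constraint 6: n ≤ 7. From constraints 5 and 10: m ≤ h ≤ 3. Hence n + m ≤ 10. But constraint 15 requires n + m = 12, and 12 > 10. Contradiction.

Unsatisfiable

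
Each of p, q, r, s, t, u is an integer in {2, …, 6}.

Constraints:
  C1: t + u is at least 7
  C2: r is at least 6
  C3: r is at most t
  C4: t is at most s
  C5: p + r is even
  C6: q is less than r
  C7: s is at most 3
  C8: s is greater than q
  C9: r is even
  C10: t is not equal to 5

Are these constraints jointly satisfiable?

From constraints 2 and 3: t ≥ r and r ≥ 6, so t ≥ 6. From constraints 4 and 7: t ≤ s and s ≤ 3, so t ≤ 3. But 3 < 6, so no value of t works.

Unsatisfiable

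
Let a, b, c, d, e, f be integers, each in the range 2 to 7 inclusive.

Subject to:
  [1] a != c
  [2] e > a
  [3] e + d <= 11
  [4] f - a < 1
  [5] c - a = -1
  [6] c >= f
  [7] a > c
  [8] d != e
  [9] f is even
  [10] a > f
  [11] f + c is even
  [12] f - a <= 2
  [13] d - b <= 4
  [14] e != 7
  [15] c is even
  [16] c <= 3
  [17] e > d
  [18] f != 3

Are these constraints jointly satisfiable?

Take a = 3, b = 3, c = 2, d = 4, e = 5, f = 2. Then constraint 3: e + d = 9; constraint 4: f - a = -1, and every other listed constraint is also met.

Satisfiable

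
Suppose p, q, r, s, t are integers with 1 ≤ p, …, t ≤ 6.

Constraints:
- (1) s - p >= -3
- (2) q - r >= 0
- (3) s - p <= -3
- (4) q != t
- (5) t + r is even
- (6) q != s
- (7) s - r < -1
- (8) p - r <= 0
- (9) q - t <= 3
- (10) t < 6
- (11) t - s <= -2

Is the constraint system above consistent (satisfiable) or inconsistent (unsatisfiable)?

Unsatisfiable

Constraints 2, 3, 8, 9, and 11 give p − s ≥ 3, s − t ≥ 2, t − q ≥ -3, q − r ≥ 0, r − p ≥ 0.
Adding all 5 inequalities: the left sides telescope to 0, and the right sides sum to 3 + 2 + (-3) + 0 + 0 = 2. So 0 ≥ 2, which is false.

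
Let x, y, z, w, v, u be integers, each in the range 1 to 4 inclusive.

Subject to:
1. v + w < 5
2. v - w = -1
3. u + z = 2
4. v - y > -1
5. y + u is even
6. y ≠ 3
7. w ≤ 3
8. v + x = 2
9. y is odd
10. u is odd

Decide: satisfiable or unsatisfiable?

Try x = 1, y = 1, z = 1, w = 2, v = 1, u = 1.
Check constraint 1: v + w = 3; constraint 2: v - w = -1. The remaining constraints are straightforward to verify.

Satisfiable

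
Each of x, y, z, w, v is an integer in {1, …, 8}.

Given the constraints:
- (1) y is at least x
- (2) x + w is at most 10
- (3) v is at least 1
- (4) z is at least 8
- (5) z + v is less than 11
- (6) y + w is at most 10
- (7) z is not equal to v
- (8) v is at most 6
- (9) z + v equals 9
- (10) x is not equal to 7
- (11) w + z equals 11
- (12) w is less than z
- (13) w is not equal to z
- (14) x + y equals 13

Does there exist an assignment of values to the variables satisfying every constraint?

Satisfiable

The assignment x = 6, y = 7, z = 8, w = 3, v = 1 works:
  constraint 2 holds since x + w = 9.
  constraint 5 holds since z + v = 9.
  constraint 6 holds since y + w = 10.
The rest check out directly.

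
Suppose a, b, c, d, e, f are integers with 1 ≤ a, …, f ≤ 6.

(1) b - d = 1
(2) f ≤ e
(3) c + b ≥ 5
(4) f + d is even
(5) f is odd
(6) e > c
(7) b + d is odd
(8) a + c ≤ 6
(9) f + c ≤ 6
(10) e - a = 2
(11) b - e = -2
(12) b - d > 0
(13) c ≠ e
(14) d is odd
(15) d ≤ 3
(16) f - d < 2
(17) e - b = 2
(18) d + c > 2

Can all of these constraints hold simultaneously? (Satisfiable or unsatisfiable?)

Satisfiable

Setting (a, b, c, d, e, f) = (2, 2, 3, 1, 4, 1) satisfies everything: constraint 1: b - d = 1; constraint 3: c + b = 5; constraint 8: a + c = 5, and the others follow.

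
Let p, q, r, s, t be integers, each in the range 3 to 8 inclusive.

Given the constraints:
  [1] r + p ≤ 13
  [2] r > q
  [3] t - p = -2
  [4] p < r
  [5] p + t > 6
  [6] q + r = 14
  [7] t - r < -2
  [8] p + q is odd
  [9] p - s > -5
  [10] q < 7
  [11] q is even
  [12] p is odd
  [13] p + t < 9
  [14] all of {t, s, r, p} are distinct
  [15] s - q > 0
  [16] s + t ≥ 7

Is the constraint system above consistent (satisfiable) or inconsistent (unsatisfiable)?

One satisfying assignment is p = 5, q = 6, r = 8, s = 7, t = 3.
For the less obvious constraints — constraint 1: r + p = 13; constraint 3: t - p = -2 — and the others hold by inspection.

Satisfiable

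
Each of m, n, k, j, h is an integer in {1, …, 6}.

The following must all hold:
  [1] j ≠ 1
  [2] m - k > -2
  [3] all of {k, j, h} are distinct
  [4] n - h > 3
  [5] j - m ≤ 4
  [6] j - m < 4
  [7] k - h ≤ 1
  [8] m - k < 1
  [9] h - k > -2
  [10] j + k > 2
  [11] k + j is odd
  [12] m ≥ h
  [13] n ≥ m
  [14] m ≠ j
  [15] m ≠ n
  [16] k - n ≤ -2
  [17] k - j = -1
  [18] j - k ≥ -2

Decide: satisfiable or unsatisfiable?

Satisfiable

The assignment m = 1, n = 6, k = 2, j = 3, h = 1 works:
  constraint 2 holds since m - k = -1.
  constraint 4 holds since n - h = 5.
The rest check out directly.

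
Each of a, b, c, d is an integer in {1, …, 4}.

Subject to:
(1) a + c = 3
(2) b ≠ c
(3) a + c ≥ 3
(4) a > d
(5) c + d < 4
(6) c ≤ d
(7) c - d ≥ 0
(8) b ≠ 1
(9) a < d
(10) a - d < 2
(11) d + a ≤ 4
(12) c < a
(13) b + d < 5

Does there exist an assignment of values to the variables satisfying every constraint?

Unsatisfiable

Constraints 7, 9, and 12 give a < d, d ≤ c, c < a. Chaining: a < d ≤ c < a, which forces a < a — impossible.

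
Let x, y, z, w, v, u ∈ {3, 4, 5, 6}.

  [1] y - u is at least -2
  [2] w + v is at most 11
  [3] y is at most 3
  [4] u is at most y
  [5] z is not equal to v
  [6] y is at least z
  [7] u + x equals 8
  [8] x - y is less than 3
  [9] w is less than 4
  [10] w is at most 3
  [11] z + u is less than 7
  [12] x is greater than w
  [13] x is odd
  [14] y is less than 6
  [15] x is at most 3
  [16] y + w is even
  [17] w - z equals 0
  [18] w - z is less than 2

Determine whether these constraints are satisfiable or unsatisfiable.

From constraints 3 and 4: u ≤ y ≤ 3. From constraint 15: x ≤ 3. Hence u + x ≤ 6. But constraint 7 requires u + x = 8, and 8 > 6. Contradiction.

Unsatisfiable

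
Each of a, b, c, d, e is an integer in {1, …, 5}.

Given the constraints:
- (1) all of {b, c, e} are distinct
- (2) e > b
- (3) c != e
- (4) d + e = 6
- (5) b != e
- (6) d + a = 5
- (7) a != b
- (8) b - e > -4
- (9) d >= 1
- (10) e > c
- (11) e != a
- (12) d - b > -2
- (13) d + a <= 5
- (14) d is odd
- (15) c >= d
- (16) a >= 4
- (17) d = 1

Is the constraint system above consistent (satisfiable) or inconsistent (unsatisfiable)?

Satisfiable

One satisfying assignment is a = 4, b = 2, c = 3, d = 1, e = 5.
For the less obvious constraints — constraint 4: d + e = 6; constraint 6: d + a = 5 — and the others hold by inspection.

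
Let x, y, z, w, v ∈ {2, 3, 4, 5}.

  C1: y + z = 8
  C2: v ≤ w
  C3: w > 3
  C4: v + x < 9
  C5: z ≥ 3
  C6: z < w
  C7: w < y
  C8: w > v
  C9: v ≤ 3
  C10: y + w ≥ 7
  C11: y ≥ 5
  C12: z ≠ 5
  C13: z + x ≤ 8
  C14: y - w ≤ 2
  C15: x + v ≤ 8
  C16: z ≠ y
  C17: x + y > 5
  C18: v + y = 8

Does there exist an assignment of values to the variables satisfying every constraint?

Satisfiable

Take x = 3, y = 5, z = 3, w = 4, v = 3. Then constraint 1: y + z = 8; constraint 4: v + x = 6, and every other listed constraint is also met.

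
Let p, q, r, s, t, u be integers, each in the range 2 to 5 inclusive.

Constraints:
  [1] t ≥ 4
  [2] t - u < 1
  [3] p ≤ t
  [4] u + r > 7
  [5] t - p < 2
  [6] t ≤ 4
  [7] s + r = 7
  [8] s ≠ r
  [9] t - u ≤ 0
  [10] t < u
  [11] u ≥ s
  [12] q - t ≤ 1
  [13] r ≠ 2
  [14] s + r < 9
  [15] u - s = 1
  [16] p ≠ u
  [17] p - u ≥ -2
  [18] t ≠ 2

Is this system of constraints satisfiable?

The assignment p = 4, q = 2, r = 3, s = 4, t = 4, u = 5 works:
  constraint 2 holds since t - u = -1.
  constraint 4 holds since u + r = 8.
  constraint 5 holds since t - p = 0.
The rest check out directly.

Satisfiable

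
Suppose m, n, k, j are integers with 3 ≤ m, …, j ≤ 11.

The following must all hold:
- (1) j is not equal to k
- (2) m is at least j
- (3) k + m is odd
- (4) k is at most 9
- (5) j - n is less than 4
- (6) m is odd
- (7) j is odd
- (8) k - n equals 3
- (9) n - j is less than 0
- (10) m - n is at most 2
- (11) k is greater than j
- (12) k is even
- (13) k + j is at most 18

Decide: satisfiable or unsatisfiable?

Satisfiable

Try m = 7, n = 5, k = 8, j = 7.
Check constraint 5: j - n = 2; constraint 8: k - n = 3. The remaining constraints are straightforward to verify.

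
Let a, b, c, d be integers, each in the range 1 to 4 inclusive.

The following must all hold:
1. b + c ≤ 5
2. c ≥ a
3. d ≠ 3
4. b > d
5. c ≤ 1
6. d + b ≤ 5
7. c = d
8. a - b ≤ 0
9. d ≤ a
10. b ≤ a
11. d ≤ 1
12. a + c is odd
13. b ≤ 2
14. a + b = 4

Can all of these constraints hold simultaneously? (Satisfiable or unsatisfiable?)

Unsatisfiable

From constraints 2 and 5: a ≤ c ≤ 1. From constraint 13: b ≤ 2. Hence a + b ≤ 3. But constraint 14 requires a + b = 4, and 4 > 3. Contradiction.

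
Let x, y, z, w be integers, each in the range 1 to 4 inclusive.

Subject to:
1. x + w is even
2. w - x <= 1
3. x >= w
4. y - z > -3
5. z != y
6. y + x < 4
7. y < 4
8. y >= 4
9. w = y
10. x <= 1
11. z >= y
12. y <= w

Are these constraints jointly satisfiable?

Unsatisfiable

From constraints 8 and 12: w ≥ y and y ≥ 4, so w ≥ 4. From constraints 3 and 10: w ≤ x and x ≤ 1, so w ≤ 1. But 1 < 4, so no value of w works.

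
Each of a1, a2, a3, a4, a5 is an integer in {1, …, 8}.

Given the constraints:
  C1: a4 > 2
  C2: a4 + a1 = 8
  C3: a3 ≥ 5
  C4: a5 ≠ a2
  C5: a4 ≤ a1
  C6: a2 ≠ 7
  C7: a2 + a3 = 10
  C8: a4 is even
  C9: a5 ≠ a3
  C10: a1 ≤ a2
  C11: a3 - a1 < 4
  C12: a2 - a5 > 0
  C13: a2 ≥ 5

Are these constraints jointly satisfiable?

Take a1 = 4, a2 = 5, a3 = 5, a4 = 4, a5 = 3. Then constraint 2: a4 + a1 = 8; constraint 7: a2 + a3 = 10, and every other listed constraint is also met.

Satisfiable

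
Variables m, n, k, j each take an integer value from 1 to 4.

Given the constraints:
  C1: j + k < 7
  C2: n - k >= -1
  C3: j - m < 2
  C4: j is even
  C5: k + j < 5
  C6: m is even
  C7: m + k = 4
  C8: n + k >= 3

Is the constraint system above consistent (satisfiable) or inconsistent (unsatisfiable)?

Satisfiable

One satisfying assignment is m = 2, n = 2, k = 2, j = 2.
For the less obvious constraints — constraint 1: j + k = 4; constraint 2: n - k = 0; constraint 3: j - m = 0 — and the others hold by inspection.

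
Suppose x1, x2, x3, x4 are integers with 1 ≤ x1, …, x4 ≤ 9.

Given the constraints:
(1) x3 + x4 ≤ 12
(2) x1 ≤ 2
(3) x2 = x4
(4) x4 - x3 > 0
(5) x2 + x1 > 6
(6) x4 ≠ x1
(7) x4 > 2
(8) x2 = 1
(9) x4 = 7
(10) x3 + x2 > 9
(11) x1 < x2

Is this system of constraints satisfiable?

Unsatisfiable

Constraint 8 fixes x2 = 1 and constraint 9 fixes x4 = 7, but constraint 3 requires x2 = x4. Since 1 ≠ 7, contradiction.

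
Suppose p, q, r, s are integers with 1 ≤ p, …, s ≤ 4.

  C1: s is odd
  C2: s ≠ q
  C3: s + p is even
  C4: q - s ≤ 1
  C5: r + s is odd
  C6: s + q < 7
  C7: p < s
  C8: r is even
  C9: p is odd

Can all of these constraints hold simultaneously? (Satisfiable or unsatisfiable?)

Try p = 1, q = 2, r = 2, s = 3.
Check constraint 4: q - s = -1; constraint 6: s + q = 5. The remaining constraints are straightforward to verify.

Satisfiable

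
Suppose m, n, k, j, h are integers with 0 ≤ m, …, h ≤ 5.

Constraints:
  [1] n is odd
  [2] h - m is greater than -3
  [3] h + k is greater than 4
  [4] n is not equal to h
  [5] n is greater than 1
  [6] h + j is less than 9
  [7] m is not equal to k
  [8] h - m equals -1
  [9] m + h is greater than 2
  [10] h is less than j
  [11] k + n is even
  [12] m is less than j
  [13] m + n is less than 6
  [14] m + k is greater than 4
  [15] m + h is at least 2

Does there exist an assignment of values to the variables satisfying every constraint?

Satisfiable

The assignment m = 2, n = 3, k = 5, j = 5, h = 1 works:
  constraint 2 holds since h - m = -1.
  constraint 3 holds since h + k = 6.
  constraint 6 holds since h + j = 6.
The rest check out directly.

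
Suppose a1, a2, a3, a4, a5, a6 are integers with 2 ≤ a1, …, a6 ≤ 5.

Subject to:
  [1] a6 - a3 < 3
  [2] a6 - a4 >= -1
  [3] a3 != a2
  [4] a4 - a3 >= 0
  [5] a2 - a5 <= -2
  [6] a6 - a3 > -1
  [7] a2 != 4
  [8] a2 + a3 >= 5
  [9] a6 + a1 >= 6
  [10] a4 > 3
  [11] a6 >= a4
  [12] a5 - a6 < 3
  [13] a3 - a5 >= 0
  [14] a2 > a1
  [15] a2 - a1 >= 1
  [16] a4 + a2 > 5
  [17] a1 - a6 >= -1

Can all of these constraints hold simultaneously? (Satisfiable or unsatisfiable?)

Unsatisfiable

Constraints 2, 4, 5, 13, 15, and 17 give a5 − a2 ≥ 2, a2 − a1 ≥ 1, a1 − a6 ≥ -1, a6 − a4 ≥ -1, a4 − a3 ≥ 0, a3 − a5 ≥ 0.
Adding all 6 inequalities: the left sides telescope to 0, and the right sides sum to 2 + 1 + (-1) + (-1) + 0 + 0 = 1. So 0 ≥ 1, which is false.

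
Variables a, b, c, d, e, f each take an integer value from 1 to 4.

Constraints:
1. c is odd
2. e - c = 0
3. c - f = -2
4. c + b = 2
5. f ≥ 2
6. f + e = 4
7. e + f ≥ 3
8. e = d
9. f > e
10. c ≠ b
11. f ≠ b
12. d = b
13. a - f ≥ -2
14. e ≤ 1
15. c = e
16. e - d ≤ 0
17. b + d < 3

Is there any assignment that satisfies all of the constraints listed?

Unsatisfiable

From constraints 8, 12, and 15, c = e = d = b, so c = b. But constraint 10 says c ≠ b. Contradiction.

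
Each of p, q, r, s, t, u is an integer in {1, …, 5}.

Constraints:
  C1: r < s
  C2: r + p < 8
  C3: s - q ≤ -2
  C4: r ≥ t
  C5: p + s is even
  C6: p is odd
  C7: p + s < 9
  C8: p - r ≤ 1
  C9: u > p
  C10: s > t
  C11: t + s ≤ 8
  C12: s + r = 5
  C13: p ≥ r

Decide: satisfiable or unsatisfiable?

Satisfiable

Try p = 3, q = 5, r = 2, s = 3, t = 2, u = 4.
Check constraint 2: r + p = 5; constraint 3: s - q = -2. The remaining constraints are straightforward to verify.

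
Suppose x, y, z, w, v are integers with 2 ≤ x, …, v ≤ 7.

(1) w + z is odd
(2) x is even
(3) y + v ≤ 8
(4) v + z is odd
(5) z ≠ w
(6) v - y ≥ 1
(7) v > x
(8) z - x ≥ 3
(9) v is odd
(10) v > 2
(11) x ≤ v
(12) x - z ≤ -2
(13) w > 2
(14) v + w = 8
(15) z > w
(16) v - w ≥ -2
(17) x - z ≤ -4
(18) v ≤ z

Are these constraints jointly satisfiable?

Satisfiable

The assignment x = 2, y = 2, z = 6, w = 5, v = 3 works:
  constraint 3 holds since y + v = 5.
  constraint 6 holds since v - y = 1.
The rest check out directly.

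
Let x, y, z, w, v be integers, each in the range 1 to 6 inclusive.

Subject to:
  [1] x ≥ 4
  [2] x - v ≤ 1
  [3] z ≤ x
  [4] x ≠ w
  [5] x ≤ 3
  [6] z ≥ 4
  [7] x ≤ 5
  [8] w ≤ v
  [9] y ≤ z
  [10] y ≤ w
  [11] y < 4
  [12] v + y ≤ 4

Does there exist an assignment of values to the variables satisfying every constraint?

From constraints 3 and 6: x ≥ z and z ≥ 4, so x ≥ 4. From constraint 5: x ≤ 3. But 3 < 4, so no value of x works.

Unsatisfiable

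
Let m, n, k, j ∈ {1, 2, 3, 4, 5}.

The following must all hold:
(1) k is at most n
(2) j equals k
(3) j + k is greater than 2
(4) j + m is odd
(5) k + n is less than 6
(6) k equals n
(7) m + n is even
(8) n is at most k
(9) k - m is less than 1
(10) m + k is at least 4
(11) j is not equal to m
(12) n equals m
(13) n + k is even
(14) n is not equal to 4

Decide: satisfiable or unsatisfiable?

Unsatisfiable

From constraints 2, 6, and 12, j = k = n = m, so j = m. But constraint 11 says j ≠ m. Contradiction.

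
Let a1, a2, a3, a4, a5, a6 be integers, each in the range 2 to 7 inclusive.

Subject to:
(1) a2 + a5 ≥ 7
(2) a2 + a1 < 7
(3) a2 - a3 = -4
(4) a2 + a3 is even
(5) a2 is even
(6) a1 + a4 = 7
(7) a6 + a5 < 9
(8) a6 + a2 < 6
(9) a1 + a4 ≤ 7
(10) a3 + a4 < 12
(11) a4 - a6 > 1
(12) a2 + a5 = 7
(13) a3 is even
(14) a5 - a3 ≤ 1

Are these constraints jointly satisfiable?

Satisfiable

One satisfying assignment is a1 = 2, a2 = 2, a3 = 6, a4 = 5, a5 = 5, a6 = 2.
For the less obvious constraints — constraint 1: a2 + a5 = 7; constraint 2: a2 + a1 = 4 — and the others hold by inspection.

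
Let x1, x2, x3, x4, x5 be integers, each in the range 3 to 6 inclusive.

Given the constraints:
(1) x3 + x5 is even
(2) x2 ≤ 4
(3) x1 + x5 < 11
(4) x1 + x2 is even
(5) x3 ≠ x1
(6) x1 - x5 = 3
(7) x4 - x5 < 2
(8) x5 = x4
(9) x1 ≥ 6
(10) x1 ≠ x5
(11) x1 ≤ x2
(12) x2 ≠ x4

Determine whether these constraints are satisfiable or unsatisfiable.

Unsatisfiable

From constraint 9: x1 ≥ 6. From constraints 2 and 11: x1 ≤ x2 and x2 ≤ 4, so x1 ≤ 4. But 4 < 6, so no value of x1 works.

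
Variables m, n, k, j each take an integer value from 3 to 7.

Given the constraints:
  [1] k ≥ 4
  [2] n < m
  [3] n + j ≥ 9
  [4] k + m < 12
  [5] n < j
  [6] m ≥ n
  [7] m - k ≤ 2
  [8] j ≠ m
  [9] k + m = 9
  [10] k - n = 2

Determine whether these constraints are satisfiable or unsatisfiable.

Satisfiable

Take m = 4, n = 3, k = 5, j = 6. Then constraint 3: n + j = 9; constraint 4: k + m = 9, and every other listed constraint is also met.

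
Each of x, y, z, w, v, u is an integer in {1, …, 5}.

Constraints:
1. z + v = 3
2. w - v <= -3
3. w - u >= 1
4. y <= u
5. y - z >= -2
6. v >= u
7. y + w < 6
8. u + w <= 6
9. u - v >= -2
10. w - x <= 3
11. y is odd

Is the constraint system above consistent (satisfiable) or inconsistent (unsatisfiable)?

Constraints 2, 3, and 9 give u − v ≥ -2, v − w ≥ 3, w − u ≥ 1.
Adding all 3 inequalities: the left sides telescope to 0, and the right sides sum to (-2) + 3 + 1 = 2. So 0 ≥ 2, which is false.

Unsatisfiable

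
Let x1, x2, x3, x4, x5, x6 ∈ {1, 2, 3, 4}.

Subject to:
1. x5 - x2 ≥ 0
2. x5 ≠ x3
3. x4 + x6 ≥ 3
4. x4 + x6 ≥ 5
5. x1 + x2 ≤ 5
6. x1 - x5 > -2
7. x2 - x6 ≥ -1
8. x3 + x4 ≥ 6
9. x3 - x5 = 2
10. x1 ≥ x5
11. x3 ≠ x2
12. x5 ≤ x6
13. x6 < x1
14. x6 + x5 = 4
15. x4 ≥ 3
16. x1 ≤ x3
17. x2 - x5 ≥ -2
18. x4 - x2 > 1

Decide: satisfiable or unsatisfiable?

One satisfying assignment is x1 = 3, x2 = 1, x3 = 4, x4 = 4, x5 = 2, x6 = 2.
For the less obvious constraints — constraint 1: x5 - x2 = 1; constraint 3: x4 + x6 = 6; constraint 4: x4 + x6 = 6 — and the others hold by inspection.

Satisfiable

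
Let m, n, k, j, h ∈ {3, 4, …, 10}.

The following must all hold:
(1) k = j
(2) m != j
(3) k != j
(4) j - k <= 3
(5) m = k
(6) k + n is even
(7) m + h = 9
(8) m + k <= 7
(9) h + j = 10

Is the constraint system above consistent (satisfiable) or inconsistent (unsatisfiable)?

From constraints 1 and 5, m = k = j, so m = j. But constraint 2 says m ≠ j. Contradiction.

Unsatisfiable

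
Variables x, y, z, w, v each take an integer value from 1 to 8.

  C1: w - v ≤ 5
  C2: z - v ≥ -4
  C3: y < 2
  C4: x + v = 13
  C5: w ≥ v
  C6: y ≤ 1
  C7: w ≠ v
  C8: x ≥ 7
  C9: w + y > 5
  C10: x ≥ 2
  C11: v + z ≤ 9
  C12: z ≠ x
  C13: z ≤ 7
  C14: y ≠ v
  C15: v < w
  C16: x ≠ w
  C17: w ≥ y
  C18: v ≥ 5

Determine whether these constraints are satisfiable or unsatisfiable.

The assignment x = 8, y = 1, z = 3, w = 7, v = 5 works:
  constraint 1 holds since w - v = 2.
  constraint 2 holds since z - v = -2.
The rest check out directly.

Satisfiable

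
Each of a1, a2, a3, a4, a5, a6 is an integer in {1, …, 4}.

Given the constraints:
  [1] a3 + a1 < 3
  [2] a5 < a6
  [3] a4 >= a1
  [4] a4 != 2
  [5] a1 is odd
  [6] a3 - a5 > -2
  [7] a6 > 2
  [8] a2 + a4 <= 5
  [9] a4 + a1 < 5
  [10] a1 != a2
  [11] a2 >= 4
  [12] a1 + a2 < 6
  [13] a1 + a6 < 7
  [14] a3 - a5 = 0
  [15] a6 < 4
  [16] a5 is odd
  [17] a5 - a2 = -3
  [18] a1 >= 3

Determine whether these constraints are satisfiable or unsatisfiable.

From constraint 11: a2 ≥ 4. From constraints 3 and 18: a4 ≥ a1 ≥ 3. Hence a2 + a4 ≥ 7. But constraint 8 requires a2 + a4 ≤ 5, and 5 < 7. Contradiction.

Unsatisfiable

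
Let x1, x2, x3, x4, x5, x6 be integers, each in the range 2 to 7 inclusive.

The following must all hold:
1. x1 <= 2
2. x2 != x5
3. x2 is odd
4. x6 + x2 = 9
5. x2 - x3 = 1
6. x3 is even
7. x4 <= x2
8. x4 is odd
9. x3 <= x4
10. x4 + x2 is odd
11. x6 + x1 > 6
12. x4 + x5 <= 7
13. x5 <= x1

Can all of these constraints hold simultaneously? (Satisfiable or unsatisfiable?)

Unsatisfiable

Constraint 8 makes x4 odd and constraint 3 makes x2 odd, so x4 + x2 must be even. Constraint 10 says x4 + x2 is odd — contradiction.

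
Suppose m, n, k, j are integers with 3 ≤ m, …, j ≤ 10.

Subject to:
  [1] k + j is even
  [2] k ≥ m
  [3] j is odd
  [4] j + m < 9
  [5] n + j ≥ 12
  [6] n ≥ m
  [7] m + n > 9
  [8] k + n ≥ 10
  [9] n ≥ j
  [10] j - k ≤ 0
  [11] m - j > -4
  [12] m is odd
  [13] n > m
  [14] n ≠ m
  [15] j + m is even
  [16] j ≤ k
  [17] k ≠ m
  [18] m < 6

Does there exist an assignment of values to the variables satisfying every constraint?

Setting (m, n, k, j) = (3, 8, 5, 5) satisfies everything: constraint 4: j + m = 8; constraint 5: n + j = 13; constraint 7: m + n = 11, and the others follow.

Satisfiable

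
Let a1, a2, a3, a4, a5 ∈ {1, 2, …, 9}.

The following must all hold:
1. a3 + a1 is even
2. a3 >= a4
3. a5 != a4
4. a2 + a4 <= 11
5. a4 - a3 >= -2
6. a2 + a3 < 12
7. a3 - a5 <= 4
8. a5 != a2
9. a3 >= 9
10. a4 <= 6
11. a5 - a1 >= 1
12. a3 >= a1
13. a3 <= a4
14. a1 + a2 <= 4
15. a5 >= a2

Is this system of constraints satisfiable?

Unsatisfiable

From constraints 9 and 13: a4 ≥ a3 and a3 ≥ 9, so a4 ≥ 9. From constraint 10: a4 ≤ 6. But 6 < 9, so no value of a4 works.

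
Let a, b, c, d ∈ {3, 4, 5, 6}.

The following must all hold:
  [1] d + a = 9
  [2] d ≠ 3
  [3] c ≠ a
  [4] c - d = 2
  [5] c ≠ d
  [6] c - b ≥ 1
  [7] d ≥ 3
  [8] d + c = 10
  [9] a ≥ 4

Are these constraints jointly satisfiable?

Setting (a, b, c, d) = (5, 5, 6, 4) satisfies everything: constraint 1: d + a = 9; constraint 4: c - d = 2, and the others follow.

Satisfiable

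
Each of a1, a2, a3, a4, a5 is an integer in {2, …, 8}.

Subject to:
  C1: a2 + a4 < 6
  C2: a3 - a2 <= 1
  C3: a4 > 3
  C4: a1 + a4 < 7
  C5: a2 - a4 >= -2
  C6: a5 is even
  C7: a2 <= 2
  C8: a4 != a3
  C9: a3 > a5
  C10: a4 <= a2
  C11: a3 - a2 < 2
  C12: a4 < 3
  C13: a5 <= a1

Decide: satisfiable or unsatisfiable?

From constraint 3: a4 ≥ 4. From constraints 7 and 10: a4 ≤ a2 and a2 ≤ 2, so a4 ≤ 2. But 2 < 4, so no value of a4 works.

Unsatisfiable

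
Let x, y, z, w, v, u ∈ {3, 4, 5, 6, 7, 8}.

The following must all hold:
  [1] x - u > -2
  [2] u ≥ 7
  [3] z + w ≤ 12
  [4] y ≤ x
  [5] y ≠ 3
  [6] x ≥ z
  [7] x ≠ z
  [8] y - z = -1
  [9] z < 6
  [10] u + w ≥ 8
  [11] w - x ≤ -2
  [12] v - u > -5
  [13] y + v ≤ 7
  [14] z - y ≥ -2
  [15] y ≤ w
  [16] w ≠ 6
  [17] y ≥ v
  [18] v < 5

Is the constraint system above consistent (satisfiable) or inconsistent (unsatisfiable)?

Try x = 8, y = 4, z = 5, w = 4, v = 3, u = 7.
Check constraint 1: x - u = 1; constraint 3: z + w = 9. The remaining constraints are straightforward to verify.

Satisfiable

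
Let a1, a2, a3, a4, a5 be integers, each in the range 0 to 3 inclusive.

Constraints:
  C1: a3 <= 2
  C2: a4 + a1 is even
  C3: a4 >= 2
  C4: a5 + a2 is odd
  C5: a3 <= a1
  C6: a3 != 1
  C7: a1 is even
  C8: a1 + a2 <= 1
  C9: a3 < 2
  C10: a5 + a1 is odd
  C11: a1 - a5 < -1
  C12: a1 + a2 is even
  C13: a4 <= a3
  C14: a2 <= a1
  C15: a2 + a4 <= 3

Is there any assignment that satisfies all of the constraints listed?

From constraints 3 and 13: a3 ≥ a4 and a4 ≥ 2, so a3 ≥ 2. From constraint 9: a3 ≤ 1. But 1 < 2, so no value of a3 works.

Unsatisfiable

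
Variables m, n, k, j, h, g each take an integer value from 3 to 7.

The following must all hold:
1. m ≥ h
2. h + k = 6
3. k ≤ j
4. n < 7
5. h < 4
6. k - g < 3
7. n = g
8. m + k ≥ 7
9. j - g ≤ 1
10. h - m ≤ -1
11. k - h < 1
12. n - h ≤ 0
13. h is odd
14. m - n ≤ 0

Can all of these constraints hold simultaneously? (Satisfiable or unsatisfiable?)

Unsatisfiable

Constraints 10, 12, and 14 give m − h ≥ 1, h − n ≥ 0, n − m ≥ 0.
Adding all 3 inequalities: the left sides telescope to 0, and the right sides sum to 1 + 0 + 0 = 1. So 0 ≥ 1, which is false.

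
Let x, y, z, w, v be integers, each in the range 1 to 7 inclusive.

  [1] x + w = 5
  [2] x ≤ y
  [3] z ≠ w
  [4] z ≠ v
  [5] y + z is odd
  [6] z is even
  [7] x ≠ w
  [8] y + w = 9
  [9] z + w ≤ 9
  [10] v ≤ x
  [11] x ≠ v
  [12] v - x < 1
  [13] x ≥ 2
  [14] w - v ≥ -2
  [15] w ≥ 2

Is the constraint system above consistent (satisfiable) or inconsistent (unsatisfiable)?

Take x = 3, y = 7, z = 4, w = 2, v = 1. Then constraint 1: x + w = 5; constraint 8: y + w = 9; constraint 9: z + w = 6, and every other listed constraint is also met.

Satisfiable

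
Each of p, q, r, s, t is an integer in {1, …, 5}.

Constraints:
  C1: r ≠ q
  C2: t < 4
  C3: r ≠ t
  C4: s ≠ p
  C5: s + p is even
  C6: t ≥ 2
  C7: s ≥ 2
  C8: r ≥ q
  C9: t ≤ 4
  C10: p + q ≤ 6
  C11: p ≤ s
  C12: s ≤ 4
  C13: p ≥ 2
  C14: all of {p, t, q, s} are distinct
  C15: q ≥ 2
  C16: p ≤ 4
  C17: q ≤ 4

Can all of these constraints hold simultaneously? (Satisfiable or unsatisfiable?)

Unsatisfiable

Constraints 6, 7, 9, 12, 13, 15, 16, and 17 confine each of p, t, q, s to the 3 values {2, …, 4}.
Constraint 14 requires all 4 of them to be distinct, but only 3 values are available — impossible by the pigeonhole principle.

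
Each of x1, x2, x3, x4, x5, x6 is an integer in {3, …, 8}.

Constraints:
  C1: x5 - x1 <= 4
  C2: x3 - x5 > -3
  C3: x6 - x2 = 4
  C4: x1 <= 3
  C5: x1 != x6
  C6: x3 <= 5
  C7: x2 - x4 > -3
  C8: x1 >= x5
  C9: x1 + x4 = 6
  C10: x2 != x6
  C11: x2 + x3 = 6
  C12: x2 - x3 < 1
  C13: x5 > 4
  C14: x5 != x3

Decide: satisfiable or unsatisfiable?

From constraint 13: x5 ≥ 5. From constraints 4 and 8: x5 ≤ x1 and x1 ≤ 3, so x5 ≤ 3. But 3 < 5, so no value of x5 works.

Unsatisfiable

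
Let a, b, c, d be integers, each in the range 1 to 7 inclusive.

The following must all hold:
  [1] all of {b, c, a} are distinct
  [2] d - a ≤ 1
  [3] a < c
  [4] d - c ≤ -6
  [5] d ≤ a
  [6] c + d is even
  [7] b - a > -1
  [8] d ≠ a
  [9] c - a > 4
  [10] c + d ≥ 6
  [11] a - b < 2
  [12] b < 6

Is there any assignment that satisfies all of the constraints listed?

Try a = 2, b = 3, c = 7, d = 1.
Check constraint 2: d - a = -1; constraint 4: d - c = -6; constraint 7: b - a = 1. The remaining constraints are straightforward to verify.

Satisfiable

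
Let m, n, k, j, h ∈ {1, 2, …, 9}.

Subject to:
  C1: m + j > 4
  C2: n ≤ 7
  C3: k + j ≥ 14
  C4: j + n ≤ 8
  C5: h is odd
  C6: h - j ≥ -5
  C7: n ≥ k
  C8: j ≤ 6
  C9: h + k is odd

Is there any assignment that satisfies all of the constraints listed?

From constraints 2 and 7: k ≤ n ≤ 7. From constraint 8: j ≤ 6. Hence k + j ≤ 13. But constraint 3 requires k + j ≥ 14, and 14 > 13. Contradiction.

Unsatisfiable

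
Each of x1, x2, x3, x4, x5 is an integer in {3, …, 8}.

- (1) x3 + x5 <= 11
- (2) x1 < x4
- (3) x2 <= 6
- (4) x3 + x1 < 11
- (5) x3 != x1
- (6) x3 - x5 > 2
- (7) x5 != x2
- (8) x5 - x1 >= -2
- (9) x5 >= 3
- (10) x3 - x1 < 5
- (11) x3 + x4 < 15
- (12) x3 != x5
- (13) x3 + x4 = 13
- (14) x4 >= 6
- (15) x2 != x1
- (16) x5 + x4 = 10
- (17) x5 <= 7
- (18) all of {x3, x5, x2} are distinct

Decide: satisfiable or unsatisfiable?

The assignment x1 = 3, x2 = 5, x3 = 6, x4 = 7, x5 = 3 works:
  constraint 1 holds since x3 + x5 = 9.
  constraint 4 holds since x3 + x1 = 9.
  constraint 6 holds since x3 - x5 = 3.
The rest check out directly.

Satisfiable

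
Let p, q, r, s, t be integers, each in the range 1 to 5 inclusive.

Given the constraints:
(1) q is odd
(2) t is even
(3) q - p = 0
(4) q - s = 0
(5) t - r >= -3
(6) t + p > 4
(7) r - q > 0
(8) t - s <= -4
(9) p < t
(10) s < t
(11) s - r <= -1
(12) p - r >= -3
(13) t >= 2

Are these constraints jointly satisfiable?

Constraints 5, 8, and 11 give t − r ≥ -3, r − s ≥ 1, s − t ≥ 4.
Adding all 3 inequalities: the left sides telescope to 0, and the right sides sum to (-3) + 1 + 4 = 2. So 0 ≥ 2, which is false.

Unsatisfiable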